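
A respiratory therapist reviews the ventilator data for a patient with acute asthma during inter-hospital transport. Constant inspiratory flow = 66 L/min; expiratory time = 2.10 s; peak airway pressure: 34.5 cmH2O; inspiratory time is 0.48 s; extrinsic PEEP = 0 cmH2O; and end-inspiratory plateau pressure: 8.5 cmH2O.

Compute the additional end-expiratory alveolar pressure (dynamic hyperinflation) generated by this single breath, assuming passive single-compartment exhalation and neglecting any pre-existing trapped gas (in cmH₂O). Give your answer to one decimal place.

2.0

Flow: 66 L/min ÷ 60 = 1.1 L/s.
Vt = flow × Ti = 1.1 L/s × 0.48 s × 1000 mL/L = 528.0 mL.
R = (PIP − Pplat)/V̇ = (34.5 − 8.5) / 1.1 = 26.0/1.1 = 23.636 cmH2O·s/L.
C = Vt/(Pplat − PEEP) = 528.0 / (8.5 − 0) = 528.0/8.5 = 62.118 mL/cmH2O.
τ = R × C = 23.636 × 0.06212 L/cmH2O = 1.468 s.
Fraction remaining = e^(−Te/τ) = e^(−2.10/1.468) = 0.2392; trapped volume = 528.0 × 0.2392 = 126.3 mL.
Additional alveolar pressure from trapping ≈ V_trapped / C = 126.3 / 62.118 = 2.033 cmH2O.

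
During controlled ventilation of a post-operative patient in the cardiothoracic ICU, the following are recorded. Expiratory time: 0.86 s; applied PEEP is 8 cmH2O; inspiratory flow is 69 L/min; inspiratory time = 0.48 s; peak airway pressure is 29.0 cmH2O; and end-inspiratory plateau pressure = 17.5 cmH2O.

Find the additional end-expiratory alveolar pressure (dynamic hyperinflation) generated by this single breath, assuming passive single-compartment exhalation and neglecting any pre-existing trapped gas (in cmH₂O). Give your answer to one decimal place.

2.2

Flow: 69 L/min ÷ 60 = 1.15 L/s.
Vt = flow × Ti = 1.15 L/s × 0.48 s × 1000 mL/L = 552.0 mL.
R = (PIP − Pplat)/V̇ = (29.0 − 17.5) / 1.15 = 11.5/1.15 = 10.0 cmH2O·s/L.
C = Vt/(Pplat − PEEP) = 552.0 / (17.5 − 8) = 552.0/9.5 = 58.105 mL/cmH2O.
τ = R × C = 10.0 × 0.05811 L/cmH2O = 0.5811 s.
Fraction remaining = e^(−Te/τ) = e^(−0.86/0.5811) = 0.2276; trapped volume = 552.0 × 0.2276 = 125.64 mL.
Additional alveolar pressure from trapping ≈ V_trapped / C = 125.64 / 58.105 = 2.162 cmH2O.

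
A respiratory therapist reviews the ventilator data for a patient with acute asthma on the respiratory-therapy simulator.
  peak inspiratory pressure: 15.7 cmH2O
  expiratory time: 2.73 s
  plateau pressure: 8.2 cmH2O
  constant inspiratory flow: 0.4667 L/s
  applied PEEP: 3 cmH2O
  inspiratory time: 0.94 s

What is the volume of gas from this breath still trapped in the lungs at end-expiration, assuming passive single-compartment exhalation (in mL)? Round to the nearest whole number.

Vt = flow × Ti = 0.4667 L/s × 0.94 s × 1000 mL/L = 438.7 mL.
R = (PIP − Pplat)/V̇ = (15.7 − 8.2) / 0.4667 = 7.5/0.4667 = 16.07 cmH2O·s/L.
C = Vt/(Pplat − PEEP) = 438.7 / (8.2 − 3) = 438.7/5.2 = 84.365 mL/cmH2O.
τ = R × C = 16.07 × 0.08437 L/cmH2O = 1.356 s.
Fraction remaining = e^(−Te/τ) = e^(−2.73/1.356) = 0.1336.
Trapped volume = 438.7 × 0.1336 = 58.61 mL.

59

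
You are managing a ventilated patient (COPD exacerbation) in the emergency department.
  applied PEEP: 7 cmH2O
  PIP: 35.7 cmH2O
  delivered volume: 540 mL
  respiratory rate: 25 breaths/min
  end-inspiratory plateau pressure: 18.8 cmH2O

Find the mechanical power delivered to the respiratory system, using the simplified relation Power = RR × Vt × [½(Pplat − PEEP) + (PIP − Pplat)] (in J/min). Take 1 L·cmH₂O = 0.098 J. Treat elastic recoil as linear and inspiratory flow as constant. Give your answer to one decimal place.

Per-breath work = Vt × [½(Pplat−PEEP) + (PIP−Pplat)] = 0.540 × [0.5×11.8 + 16.9] = 0.540 × 22.8 = 12.312 L·cmH2O.
Power = 25 × 12.312 = 307.8 L·cmH2O/min.
× 0.098 J/(L·cmH2O) → 30.164 J/min.

30.2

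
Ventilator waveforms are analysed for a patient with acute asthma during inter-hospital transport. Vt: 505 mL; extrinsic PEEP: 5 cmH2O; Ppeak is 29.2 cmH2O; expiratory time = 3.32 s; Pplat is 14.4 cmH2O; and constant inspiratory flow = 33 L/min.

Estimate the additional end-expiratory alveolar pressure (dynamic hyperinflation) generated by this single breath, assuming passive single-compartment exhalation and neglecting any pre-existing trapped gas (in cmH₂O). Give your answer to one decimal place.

Flow: 33 L/min ÷ 60 = 0.55 L/s.
R = (PIP − Pplat)/V̇ = (29.2 − 14.4) / 0.55 = 14.8/0.55 = 26.909 cmH2O·s/L.
C = Vt/(Pplat − PEEP) = 505.0 / (14.4 − 5) = 505.0/9.4 = 53.723 mL/cmH2O.
τ = R × C = 26.909 × 0.05372 L/cmH2O = 1.446 s.
Fraction remaining = e^(−Te/τ) = e^(−3.32/1.446) = 0.1007; trapped volume = 505.0 × 0.1007 = 50.854 mL.
Additional alveolar pressure from trapping ≈ V_trapped / C = 50.854 / 53.723 = 0.9466 cmH2O.

0.9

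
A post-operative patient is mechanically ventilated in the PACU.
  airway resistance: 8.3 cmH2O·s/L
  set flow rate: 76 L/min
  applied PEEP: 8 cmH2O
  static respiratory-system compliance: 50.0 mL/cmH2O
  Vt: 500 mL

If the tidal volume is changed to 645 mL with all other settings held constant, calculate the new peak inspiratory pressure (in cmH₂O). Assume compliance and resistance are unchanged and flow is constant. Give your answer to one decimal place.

31.4

Flow: 76 L/min ÷ 60 = 1.2667 L/s.
PIP = Vt/C + R·V̇ + PEEP (constant-flow equation of motion).
Only the elastic term changes: ΔPIP = ΔVt / C = (645 − 500) / 50.0 = 2.9 cmH2O.
Original PIP = 500/50.0 + 8.3×1.2667 + 8 = 28.514 cmH2O; new PIP = 28.514 + (2.9) = 31.414 cmH2O.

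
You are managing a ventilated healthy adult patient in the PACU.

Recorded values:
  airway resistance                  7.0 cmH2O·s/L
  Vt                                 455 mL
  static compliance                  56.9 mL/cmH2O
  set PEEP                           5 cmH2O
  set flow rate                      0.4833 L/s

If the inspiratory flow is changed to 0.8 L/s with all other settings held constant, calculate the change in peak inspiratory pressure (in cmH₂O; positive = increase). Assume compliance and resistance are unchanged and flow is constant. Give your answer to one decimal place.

PIP = Vt/C + R·V̇ + PEEP (constant-flow equation of motion).
Only the resistive term changes: ΔPIP = R × ΔV̇ = 7.0 × (0.8 − 0.4833) = 7.0 × 0.3167 = 2.217 cmH2O.

2.2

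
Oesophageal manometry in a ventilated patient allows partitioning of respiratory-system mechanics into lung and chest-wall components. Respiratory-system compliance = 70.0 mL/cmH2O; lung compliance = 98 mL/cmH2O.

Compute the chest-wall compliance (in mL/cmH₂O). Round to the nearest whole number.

245

1/Ccw = 1/Crs − 1/CL.
1/Ccw = 1/70.0 − 1/98 = 0.004082.
Ccw = 244.98 mL/cmH2O.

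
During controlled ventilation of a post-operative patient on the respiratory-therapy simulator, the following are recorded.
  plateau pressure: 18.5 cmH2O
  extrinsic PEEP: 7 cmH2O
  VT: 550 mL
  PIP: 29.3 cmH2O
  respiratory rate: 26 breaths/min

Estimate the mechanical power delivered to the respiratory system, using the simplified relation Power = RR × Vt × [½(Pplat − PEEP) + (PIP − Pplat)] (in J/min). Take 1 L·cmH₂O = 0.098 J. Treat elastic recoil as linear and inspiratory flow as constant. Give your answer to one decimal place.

23.2

Per-breath work = Vt × [½(Pplat−PEEP) + (PIP−Pplat)] = 0.550 × [0.5×11.5 + 10.8] = 0.550 × 16.55 = 9.103 L·cmH2O.
Power = 26 × 9.103 = 236.68 L·cmH2O/min.
× 0.098 J/(L·cmH2O) → 23.195 J/min.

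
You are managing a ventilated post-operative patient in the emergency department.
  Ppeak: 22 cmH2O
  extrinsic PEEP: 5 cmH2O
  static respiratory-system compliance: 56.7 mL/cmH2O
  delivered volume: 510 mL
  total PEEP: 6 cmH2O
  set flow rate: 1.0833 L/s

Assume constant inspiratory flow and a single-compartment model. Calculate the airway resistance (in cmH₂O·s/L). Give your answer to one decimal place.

6.5

Total PEEP = 6 cmH2O (set 5 + intrinsic 1); this is the baseline alveolar pressure.
Equation of motion (constant flow): PIP = Vt/C + R·V̇ + PEEP.
R·V̇ = PIP − Vt/C − PEEP = 22 − 510/56.7 − 6 = 22 − 8.995 − 6 = 7.005 cmH2O.
R = 7.005 / 1.0833 = 6.466 cmH2O·s/L.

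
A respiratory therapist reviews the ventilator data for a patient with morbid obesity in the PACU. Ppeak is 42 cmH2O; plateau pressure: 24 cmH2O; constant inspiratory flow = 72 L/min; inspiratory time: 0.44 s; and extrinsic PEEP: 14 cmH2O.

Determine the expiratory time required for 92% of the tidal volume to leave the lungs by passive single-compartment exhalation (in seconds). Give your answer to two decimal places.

2.00

Flow: 72 L/min ÷ 60 = 1.2 L/s.
Vt = flow × Ti = 1.2 L/s × 0.44 s × 1000 mL/L = 528.0 mL.
R = (PIP − Pplat)/V̇ = (42 − 24) / 1.2 = 18.0/1.2 = 15.0 cmH2O·s/L.
C = Vt/(Pplat − PEEP) = 528.0 / (24 − 14) = 528.0/10.0 = 52.8 mL/cmH2O.
τ = R × C = 15.0 × 0.0528 L/cmH2O = 0.792 s.
t = −τ·ln(1 − 0.92) = −0.792·ln(0.08) = 2.0 s.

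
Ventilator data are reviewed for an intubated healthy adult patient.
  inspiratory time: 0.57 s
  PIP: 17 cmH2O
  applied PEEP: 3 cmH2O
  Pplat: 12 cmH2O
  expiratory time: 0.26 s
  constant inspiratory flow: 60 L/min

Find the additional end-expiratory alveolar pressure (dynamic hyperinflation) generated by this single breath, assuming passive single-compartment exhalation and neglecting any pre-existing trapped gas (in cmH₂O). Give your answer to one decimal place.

Flow: 60 L/min ÷ 60 = 1 L/s.
Vt = flow × Ti = 1 L/s × 0.57 s × 1000 mL/L = 570.0 mL.
R = (PIP − Pplat)/V̇ = (17 − 12) / 1 = 5.0/1 = 5.0 cmH2O·s/L.
C = Vt/(Pplat − PEEP) = 570.0 / (12 − 3) = 570.0/9.0 = 63.333 mL/cmH2O.
τ = R × C = 5.0 × 0.06333 L/cmH2O = 0.3167 s.
Fraction remaining = e^(−Te/τ) = e^(−0.26/0.3167) = 0.44; trapped volume = 570.0 × 0.44 = 250.8 mL.
Additional alveolar pressure from trapping ≈ V_trapped / C = 250.8 / 63.333 = 3.96 cmH2O.

4.0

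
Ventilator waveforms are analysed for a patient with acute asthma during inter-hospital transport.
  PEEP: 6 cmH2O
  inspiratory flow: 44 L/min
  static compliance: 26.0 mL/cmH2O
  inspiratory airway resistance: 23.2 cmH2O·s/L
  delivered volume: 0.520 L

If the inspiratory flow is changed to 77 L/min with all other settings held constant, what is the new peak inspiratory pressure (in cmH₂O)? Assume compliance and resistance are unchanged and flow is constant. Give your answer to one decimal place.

Flow: 44 L/min ÷ 60 = 0.7333 L/s.
New flow: 77 L/min ÷ 60 = 1.2833 L/s.
PIP = Vt/C + R·V̇ + PEEP (constant-flow equation of motion).
Only the resistive term changes: ΔPIP = R × ΔV̇ = 23.2 × (1.2833 − 0.7333) = 23.2 × 0.55 = 12.76 cmH2O.
Original PIP = 520/26.0 + 23.2×0.7333 + 6 = 43.013 cmH2O; new PIP = 43.013 + (12.76) = 55.773 cmH2O.

55.8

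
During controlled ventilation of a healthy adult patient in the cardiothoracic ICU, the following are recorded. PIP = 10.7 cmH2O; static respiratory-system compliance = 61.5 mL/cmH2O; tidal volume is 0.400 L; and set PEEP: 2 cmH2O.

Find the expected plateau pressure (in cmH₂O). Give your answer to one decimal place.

Pplat = PEEP + Vt / Cstat = 2 + 400 / 61.5 = 2 + 6.504 = 8.504 cmH2O.

8.5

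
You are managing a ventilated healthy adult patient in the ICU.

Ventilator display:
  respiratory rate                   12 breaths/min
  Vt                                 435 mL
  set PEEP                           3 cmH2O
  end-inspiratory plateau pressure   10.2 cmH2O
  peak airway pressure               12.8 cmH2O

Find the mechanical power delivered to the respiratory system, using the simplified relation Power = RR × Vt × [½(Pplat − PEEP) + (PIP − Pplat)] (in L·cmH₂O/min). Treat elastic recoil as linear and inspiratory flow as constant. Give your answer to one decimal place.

Per-breath work = Vt × [½(Pplat−PEEP) + (PIP−Pplat)] = 0.435 × [0.5×7.2 + 2.6] = 0.435 × 6.2 = 2.697 L·cmH2O.
Power = 12 × 2.697 = 32.364 L·cmH2O/min.

32.4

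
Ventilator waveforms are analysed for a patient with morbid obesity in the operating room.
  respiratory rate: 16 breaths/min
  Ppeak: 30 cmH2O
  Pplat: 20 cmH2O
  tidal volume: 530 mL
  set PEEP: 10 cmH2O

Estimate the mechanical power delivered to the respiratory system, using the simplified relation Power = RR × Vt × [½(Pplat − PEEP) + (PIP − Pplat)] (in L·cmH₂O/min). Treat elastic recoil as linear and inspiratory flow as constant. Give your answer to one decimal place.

Per-breath work = Vt × [½(Pplat−PEEP) + (PIP−Pplat)] = 0.530 × [0.5×10.0 + 10.0] = 0.530 × 15.0 = 7.95 L·cmH2O.
Power = 16 × 7.95 = 127.2 L·cmH2O/min.

127.2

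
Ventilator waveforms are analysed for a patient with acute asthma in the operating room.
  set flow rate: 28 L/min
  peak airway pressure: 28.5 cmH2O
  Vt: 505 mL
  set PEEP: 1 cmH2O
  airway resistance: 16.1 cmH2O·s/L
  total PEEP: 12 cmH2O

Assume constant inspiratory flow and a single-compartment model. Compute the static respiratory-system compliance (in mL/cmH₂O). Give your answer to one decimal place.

56.2

Flow: 28 L/min ÷ 60 = 0.4667 L/s.
Total PEEP = 12 cmH2O (set 1 + intrinsic 11); this is the baseline alveolar pressure.
Equation of motion (constant flow): PIP = Vt/C + R·V̇ + PEEP.
Vt/C = PIP − R·V̇ − PEEP = 28.5 − 16.1×0.4667 − 12 = 28.5 − 7.514 − 12 = 8.986 cmH2O.
C = Vt / 8.986 = 505 / 8.986 = 56.199 mL/cmH2O.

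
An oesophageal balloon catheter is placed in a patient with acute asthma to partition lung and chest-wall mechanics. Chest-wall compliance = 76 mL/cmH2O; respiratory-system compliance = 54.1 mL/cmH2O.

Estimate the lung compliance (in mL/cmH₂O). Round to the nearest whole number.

188

1/CL = 1/Crs − 1/Ccw.
1/CL = 1/54.1 − 1/76 = 0.005326.
CL = 187.76 mL/cmH2O.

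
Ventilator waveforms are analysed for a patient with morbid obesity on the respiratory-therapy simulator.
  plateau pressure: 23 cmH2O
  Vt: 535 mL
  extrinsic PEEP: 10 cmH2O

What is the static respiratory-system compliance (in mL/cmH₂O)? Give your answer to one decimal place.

41.2

Cstat = Vt / (Pplat − PEEP) = 535 / (23 − 10) = 535 / 13.0 = 41.154 mL/cmH2O.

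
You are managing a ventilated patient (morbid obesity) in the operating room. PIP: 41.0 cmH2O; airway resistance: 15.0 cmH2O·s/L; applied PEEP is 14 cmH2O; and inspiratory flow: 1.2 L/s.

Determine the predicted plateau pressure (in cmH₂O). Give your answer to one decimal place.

Pplat = PIP − Raw × flow = 41.0 − 15.0 × 1.2 = 41.0 − 18.0 = 23.0 cmH2O.

23.0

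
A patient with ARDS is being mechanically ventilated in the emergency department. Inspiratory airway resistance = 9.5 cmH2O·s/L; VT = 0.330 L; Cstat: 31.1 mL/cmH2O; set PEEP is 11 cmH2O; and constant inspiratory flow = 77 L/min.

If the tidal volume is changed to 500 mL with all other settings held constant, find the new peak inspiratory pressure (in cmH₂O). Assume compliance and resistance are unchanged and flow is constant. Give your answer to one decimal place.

39.3

Flow: 77 L/min ÷ 60 = 1.2833 L/s.
PIP = Vt/C + R·V̇ + PEEP (constant-flow equation of motion).
Only the elastic term changes: ΔPIP = ΔVt / C = (500 − 330) / 31.1 = 5.466 cmH2O.
Original PIP = 330/31.1 + 9.5×1.2833 + 11 = 33.802 cmH2O; new PIP = 33.802 + (5.466) = 39.268 cmH2O.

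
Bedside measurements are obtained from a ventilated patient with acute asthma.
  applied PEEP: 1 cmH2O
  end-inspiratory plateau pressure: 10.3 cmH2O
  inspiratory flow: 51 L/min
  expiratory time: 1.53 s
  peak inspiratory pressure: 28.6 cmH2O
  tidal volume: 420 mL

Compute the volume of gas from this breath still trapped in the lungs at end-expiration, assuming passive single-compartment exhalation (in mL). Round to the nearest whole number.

Flow: 51 L/min ÷ 60 = 0.85 L/s.
R = (PIP − Pplat)/V̇ = (28.6 − 10.3) / 0.85 = 18.3/0.85 = 21.529 cmH2O·s/L.
C = Vt/(Pplat − PEEP) = 420.0 / (10.3 − 1) = 420.0/9.3 = 45.161 mL/cmH2O.
τ = R × C = 21.529 × 0.04516 L/cmH2O = 0.9722 s.
Fraction remaining = e^(−Te/τ) = e^(−1.53/0.9722) = 0.2073.
Trapped volume = 420.0 × 0.2073 = 87.066 mL.

87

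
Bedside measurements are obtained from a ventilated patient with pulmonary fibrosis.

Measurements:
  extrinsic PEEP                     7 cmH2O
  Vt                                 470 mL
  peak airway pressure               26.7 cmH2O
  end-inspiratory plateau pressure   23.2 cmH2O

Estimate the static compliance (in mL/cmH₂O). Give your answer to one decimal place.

29.0

Cstat = Vt / (Pplat − PEEP) = 470 / (23.2 − 7) = 470 / 16.2 = 29.012 mL/cmH2O.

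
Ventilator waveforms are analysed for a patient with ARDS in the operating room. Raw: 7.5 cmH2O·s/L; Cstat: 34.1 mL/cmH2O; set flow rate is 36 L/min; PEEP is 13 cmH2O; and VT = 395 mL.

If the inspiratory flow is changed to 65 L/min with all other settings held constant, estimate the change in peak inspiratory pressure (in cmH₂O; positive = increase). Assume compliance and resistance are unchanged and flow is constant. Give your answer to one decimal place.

Flow: 36 L/min ÷ 60 = 0.6 L/s.
New flow: 65 L/min ÷ 60 = 1.0833 L/s.
PIP = Vt/C + R·V̇ + PEEP (constant-flow equation of motion).
Only the resistive term changes: ΔPIP = R × ΔV̇ = 7.5 × (1.0833 − 0.6) = 7.5 × 0.4833 = 3.625 cmH2O.

3.6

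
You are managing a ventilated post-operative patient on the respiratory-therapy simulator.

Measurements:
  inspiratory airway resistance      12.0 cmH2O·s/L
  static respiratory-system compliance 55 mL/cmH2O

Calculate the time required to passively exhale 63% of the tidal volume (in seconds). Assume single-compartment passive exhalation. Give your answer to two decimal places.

0.66

τ = R × C = 12.0 × 55 mL/cmH2O = 12.0 × 0.055 L/cmH2O = 0.66 s.
Exhaled fraction f = 1 − e^(−t/τ) → t = −τ·ln(1 − f) = −0.66·ln(0.37) = 0.6562 s.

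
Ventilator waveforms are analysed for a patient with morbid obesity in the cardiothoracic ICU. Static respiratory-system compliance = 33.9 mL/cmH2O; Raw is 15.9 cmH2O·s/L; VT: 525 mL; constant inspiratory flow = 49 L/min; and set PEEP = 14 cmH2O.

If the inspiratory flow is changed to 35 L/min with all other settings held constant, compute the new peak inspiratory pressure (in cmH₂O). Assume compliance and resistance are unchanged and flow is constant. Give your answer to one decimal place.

Flow: 49 L/min ÷ 60 = 0.8167 L/s.
New flow: 35 L/min ÷ 60 = 0.5833 L/s.
PIP = Vt/C + R·V̇ + PEEP (constant-flow equation of motion).
Only the resistive term changes: ΔPIP = R × ΔV̇ = 15.9 × (0.5833 − 0.8167) = 15.9 × -0.2334 = -3.711 cmH2O.
Original PIP = 525/33.9 + 15.9×0.8167 + 14 = 42.472 cmH2O; new PIP = 42.472 + (-3.711) = 38.761 cmH2O.

38.8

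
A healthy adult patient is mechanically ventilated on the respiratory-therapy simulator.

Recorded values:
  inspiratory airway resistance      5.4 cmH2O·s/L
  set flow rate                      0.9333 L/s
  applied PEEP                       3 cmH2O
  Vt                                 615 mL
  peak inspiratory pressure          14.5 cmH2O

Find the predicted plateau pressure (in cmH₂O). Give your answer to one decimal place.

9.5

Pplat = PIP − Raw × flow = 14.5 − 5.4 × 0.9333 = 14.5 − 5.04 = 9.46 cmH2O.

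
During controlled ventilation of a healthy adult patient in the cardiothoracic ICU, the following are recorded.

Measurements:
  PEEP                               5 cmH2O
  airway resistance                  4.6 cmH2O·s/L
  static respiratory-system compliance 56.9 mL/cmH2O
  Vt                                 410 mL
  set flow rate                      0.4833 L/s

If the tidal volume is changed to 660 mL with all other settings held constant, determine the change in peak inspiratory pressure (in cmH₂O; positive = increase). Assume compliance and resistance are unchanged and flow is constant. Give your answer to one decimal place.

PIP = Vt/C + R·V̇ + PEEP (constant-flow equation of motion).
Only the elastic term changes: ΔPIP = ΔVt / C = (660 − 410) / 56.9 = 4.394 cmH2O.

4.4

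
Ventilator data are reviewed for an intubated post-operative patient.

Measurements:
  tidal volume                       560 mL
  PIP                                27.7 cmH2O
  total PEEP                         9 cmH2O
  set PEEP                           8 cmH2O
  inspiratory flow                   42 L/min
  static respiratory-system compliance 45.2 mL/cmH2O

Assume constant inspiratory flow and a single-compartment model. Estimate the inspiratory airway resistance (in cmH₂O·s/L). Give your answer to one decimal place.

9.0

Flow: 42 L/min ÷ 60 = 0.7 L/s.
Total PEEP = 9 cmH2O (set 8 + intrinsic 1); this is the baseline alveolar pressure.
Equation of motion (constant flow): PIP = Vt/C + R·V̇ + PEEP.
R·V̇ = PIP − Vt/C − PEEP = 27.7 − 560/45.2 − 9 = 27.7 − 12.389 − 9 = 6.311 cmH2O.
R = 6.311 / 0.7 = 9.016 cmH2O·s/L.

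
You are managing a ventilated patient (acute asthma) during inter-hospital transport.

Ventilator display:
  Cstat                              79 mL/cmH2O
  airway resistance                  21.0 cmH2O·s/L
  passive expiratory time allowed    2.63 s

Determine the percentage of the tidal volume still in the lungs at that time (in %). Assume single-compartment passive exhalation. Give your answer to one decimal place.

20.5

τ = R × C = 21.0 × 79 mL/cmH2O = 21.0 × 0.079 L/cmH2O = 1.659 s.
Passive exhalation: V(t)/V₀ = e^(−t/τ) = e^(−2.63/1.659) = 0.2049.
Fraction remaining = 0.2049 → 20.49%.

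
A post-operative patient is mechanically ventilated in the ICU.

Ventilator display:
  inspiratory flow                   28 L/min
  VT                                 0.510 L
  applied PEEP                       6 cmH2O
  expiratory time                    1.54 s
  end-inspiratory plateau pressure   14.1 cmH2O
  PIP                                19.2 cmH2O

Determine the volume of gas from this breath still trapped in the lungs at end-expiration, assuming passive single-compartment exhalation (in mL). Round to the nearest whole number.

54

Flow: 28 L/min ÷ 60 = 0.4667 L/s.
R = (PIP − Pplat)/V̇ = (19.2 − 14.1) / 0.4667 = 5.1/0.4667 = 10.928 cmH2O·s/L.
C = Vt/(Pplat − PEEP) = 510.0 / (14.1 − 6) = 510.0/8.1 = 62.963 mL/cmH2O.
τ = R × C = 10.928 × 0.06296 L/cmH2O = 0.688 s.
Fraction remaining = e^(−Te/τ) = e^(−1.54/0.688) = 0.1066.
Trapped volume = 510.0 × 0.1066 = 54.366 mL.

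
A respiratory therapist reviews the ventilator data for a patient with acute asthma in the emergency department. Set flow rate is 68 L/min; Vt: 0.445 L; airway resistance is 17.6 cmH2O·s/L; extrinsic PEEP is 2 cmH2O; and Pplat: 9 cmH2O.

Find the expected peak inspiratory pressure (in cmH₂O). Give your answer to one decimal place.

Flow: 68 L/min ÷ 60 = 1.1333 L/s.
PIP = Pplat + Raw × flow = 9 + 17.6 × 1.1333 = 9 + 19.946 = 28.946 cmH2O.

28.9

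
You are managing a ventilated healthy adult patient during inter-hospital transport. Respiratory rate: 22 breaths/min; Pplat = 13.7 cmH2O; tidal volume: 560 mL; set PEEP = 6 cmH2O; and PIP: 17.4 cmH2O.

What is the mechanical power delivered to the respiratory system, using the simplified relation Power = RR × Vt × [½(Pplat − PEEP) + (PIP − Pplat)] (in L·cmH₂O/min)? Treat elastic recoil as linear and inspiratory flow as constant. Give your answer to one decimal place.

Per-breath work = Vt × [½(Pplat−PEEP) + (PIP−Pplat)] = 0.560 × [0.5×7.7 + 3.7] = 0.560 × 7.55 = 4.228 L·cmH2O.
Power = 22 × 4.228 = 93.016 L·cmH2O/min.

93.0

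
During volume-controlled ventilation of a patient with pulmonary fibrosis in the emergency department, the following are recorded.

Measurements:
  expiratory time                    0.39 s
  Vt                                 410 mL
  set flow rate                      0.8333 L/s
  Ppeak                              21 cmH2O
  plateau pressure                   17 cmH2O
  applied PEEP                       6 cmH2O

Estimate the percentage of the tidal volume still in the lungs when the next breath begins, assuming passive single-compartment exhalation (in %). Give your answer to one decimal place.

R = (PIP − Pplat)/V̇ = (21 − 17) / 0.8333 = 4.0/0.8333 = 4.8 cmH2O·s/L.
C = Vt/(Pplat − PEEP) = 410.0 / (17 − 6) = 410.0/11.0 = 37.273 mL/cmH2O.
τ = R × C = 4.8 × 0.03727 L/cmH2O = 0.1789 s.
Fraction remaining at end-expiration = e^(−Te/τ) = e^(−0.39/0.1789) = 0.113 → 11.3%.

11.3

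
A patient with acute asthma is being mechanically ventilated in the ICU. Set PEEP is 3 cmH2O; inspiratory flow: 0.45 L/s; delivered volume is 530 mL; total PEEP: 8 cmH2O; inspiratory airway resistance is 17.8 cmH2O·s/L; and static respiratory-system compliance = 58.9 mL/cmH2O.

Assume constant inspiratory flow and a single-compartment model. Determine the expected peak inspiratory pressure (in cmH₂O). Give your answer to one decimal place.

25.0

Total PEEP = 8 cmH2O (set 3 + intrinsic 5); this is the baseline alveolar pressure.
Equation of motion (constant flow): PIP = Vt/C + R·V̇ + PEEP.
PIP = 530/58.9 + 17.8×0.45 + 8 = 8.998 + 8.01 + 8 = 25.008 cmH2O.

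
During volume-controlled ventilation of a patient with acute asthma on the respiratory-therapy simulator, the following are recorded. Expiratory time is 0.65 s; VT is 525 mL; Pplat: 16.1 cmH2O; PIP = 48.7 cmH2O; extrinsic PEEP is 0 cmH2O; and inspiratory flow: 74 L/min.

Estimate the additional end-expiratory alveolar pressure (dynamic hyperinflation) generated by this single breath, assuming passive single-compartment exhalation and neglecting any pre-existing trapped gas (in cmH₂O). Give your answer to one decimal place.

7.6

Flow: 74 L/min ÷ 60 = 1.2333 L/s.
R = (PIP − Pplat)/V̇ = (48.7 − 16.1) / 1.2333 = 32.6/1.2333 = 26.433 cmH2O·s/L.
C = Vt/(Pplat − PEEP) = 525.0 / (16.1 − 0) = 525.0/16.1 = 32.609 mL/cmH2O.
τ = R × C = 26.433 × 0.03261 L/cmH2O = 0.862 s.
Fraction remaining = e^(−Te/τ) = e^(−0.65/0.862) = 0.4705; trapped volume = 525.0 × 0.4705 = 247.01 mL.
Additional alveolar pressure from trapping ≈ V_trapped / C = 247.01 / 32.609 = 7.575 cmH2O.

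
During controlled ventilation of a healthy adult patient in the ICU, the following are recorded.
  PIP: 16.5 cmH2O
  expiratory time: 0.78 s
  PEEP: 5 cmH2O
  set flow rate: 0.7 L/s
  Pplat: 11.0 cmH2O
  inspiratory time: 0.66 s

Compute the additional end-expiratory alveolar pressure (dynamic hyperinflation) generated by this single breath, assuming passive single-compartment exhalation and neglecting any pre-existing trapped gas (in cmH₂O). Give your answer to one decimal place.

Vt = flow × Ti = 0.7 L/s × 0.66 s × 1000 mL/L = 462.0 mL.
R = (PIP − Pplat)/V̇ = (16.5 − 11.0) / 0.7 = 5.5/0.7 = 7.857 cmH2O·s/L.
C = Vt/(Pplat − PEEP) = 462.0 / (11.0 − 5) = 462.0/6.0 = 77.0 mL/cmH2O.
τ = R × C = 7.857 × 0.077 L/cmH2O = 0.605 s.
Fraction remaining = e^(−Te/τ) = e^(−0.78/0.605) = 0.2755; trapped volume = 462.0 × 0.2755 = 127.28 mL.
Additional alveolar pressure from trapping ≈ V_trapped / C = 127.28 / 77.0 = 1.653 cmH2O.

1.7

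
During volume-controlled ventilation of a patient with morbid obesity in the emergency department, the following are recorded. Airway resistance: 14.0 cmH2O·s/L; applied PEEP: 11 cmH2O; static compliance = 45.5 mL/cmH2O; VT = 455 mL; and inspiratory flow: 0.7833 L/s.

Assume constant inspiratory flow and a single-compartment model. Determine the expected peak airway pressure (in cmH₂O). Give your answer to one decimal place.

Equation of motion (constant flow): PIP = Vt/C + R·V̇ + PEEP.
PIP = 455/45.5 + 14.0×0.7833 + 11 = 10.0 + 10.966 + 11 = 31.966 cmH2O.

32.0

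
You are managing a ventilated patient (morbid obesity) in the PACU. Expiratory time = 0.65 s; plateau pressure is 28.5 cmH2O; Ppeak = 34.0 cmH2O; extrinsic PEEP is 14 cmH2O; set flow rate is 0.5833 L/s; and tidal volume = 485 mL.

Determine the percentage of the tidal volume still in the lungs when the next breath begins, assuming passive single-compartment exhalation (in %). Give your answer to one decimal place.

12.7

R = (PIP − Pplat)/V̇ = (34.0 − 28.5) / 0.5833 = 5.5/0.5833 = 9.429 cmH2O·s/L.
C = Vt/(Pplat − PEEP) = 485.0 / (28.5 − 14) = 485.0/14.5 = 33.448 mL/cmH2O.
τ = R × C = 9.429 × 0.03345 L/cmH2O = 0.3154 s.
Fraction remaining at end-expiration = e^(−Te/τ) = e^(−0.65/0.3154) = 0.1273 → 12.73%.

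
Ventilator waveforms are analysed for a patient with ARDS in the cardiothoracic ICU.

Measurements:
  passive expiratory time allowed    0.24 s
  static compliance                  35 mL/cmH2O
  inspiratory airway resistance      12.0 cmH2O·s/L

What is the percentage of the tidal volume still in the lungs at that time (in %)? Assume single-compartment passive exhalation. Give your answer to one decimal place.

τ = R × C = 12.0 × 35 mL/cmH2O = 12.0 × 0.035 L/cmH2O = 0.42 s.
Passive exhalation: V(t)/V₀ = e^(−t/τ) = e^(−0.24/0.42) = 0.5647.
Fraction remaining = 0.5647 → 56.47%.

56.5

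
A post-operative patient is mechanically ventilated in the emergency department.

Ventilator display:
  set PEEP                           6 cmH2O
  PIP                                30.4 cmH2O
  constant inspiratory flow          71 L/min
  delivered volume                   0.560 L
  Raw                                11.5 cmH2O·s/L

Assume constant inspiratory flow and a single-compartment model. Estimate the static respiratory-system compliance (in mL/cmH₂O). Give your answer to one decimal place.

Flow: 71 L/min ÷ 60 = 1.1833 L/s.
Equation of motion (constant flow): PIP = Vt/C + R·V̇ + PEEP.
Vt/C = PIP − R·V̇ − PEEP = 30.4 − 11.5×1.1833 − 6 = 30.4 − 13.608 − 6 = 10.792 cmH2O.
C = Vt / 10.792 = 560 / 10.792 = 51.89 mL/cmH2O.

51.9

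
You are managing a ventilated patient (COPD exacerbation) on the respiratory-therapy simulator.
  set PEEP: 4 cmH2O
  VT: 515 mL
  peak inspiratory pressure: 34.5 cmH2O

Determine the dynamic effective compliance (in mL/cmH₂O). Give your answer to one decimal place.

16.9

Dynamic compliance = Vt / (PIP − PEEP) = 515 / (34.5 − 4) = 515 / 30.5 = 16.885 mL/cmH2O.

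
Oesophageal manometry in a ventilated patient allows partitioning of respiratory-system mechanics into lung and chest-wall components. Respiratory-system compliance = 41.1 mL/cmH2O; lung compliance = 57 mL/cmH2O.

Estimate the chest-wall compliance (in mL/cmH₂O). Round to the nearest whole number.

147

1/Ccw = 1/Crs − 1/CL.
1/Ccw = 1/41.1 − 1/57 = 0.006787.
Ccw = 147.34 mL/cmH2O.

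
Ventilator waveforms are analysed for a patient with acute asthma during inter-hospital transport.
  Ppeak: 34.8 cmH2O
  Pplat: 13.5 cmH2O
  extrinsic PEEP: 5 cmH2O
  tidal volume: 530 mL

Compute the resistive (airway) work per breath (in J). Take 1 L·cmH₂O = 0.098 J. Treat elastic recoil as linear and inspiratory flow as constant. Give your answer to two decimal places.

With constant inspiratory flow the resistive pressure is constant at PIP − Pplat = 34.8 − 13.5 = 21.3 cmH2O, so resistive work = 21.3 × 0.530 = 11.289 L·cmH2O.
× 0.098 J/(L·cmH2O) → 1.106 J.

1.11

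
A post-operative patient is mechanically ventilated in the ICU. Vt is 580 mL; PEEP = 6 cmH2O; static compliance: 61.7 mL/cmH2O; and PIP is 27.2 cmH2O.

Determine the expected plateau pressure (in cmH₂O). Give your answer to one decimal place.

15.4

Pplat = PEEP + Vt / Cstat = 6 + 580 / 61.7 = 6 + 9.4 = 15.4 cmH2O.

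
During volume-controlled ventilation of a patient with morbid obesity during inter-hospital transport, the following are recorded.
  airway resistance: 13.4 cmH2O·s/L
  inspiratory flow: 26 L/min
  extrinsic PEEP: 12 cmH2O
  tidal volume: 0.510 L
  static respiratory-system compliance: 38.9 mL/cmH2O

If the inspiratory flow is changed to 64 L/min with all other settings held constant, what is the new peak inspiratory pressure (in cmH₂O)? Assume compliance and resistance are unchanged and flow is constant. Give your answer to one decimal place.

39.4

Flow: 26 L/min ÷ 60 = 0.4333 L/s.
New flow: 64 L/min ÷ 60 = 1.0667 L/s.
PIP = Vt/C + R·V̇ + PEEP (constant-flow equation of motion).
Only the resistive term changes: ΔPIP = R × ΔV̇ = 13.4 × (1.0667 − 0.4333) = 13.4 × 0.6334 = 8.488 cmH2O.
Original PIP = 510/38.9 + 13.4×0.4333 + 12 = 30.917 cmH2O; new PIP = 30.917 + (8.488) = 39.405 cmH2O.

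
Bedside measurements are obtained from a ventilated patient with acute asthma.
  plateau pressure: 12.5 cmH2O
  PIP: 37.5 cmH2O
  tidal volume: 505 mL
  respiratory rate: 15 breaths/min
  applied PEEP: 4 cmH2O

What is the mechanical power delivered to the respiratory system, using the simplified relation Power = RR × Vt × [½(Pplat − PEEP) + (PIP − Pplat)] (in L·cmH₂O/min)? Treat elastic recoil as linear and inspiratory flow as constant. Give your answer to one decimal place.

Per-breath work = Vt × [½(Pplat−PEEP) + (PIP−Pplat)] = 0.505 × [0.5×8.5 + 25.0] = 0.505 × 29.25 = 14.771 L·cmH2O.
Power = 15 × 14.771 = 221.57 L·cmH2O/min.

221.6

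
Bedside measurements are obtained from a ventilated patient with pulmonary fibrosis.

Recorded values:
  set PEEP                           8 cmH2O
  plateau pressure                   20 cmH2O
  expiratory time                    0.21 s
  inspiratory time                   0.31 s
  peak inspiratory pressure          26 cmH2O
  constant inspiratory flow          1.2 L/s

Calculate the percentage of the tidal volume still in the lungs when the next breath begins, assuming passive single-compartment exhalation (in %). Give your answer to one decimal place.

Vt = flow × Ti = 1.2 L/s × 0.31 s × 1000 mL/L = 372.0 mL.
R = (PIP − Pplat)/V̇ = (26 − 20) / 1.2 = 6.0/1.2 = 5.0 cmH2O·s/L.
C = Vt/(Pplat − PEEP) = 372.0 / (20 − 8) = 372.0/12.0 = 31.0 mL/cmH2O.
τ = R × C = 5.0 × 0.031 L/cmH2O = 0.155 s.
Fraction remaining at end-expiration = e^(−Te/τ) = e^(−0.21/0.155) = 0.258 → 25.8%.

25.8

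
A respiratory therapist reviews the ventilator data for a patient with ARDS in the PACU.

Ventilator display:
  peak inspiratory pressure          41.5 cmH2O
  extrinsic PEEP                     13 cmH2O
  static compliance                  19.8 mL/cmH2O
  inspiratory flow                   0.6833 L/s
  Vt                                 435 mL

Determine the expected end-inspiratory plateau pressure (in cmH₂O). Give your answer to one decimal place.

35.0

Pplat = PEEP + Vt / Cstat = 13 + 435 / 19.8 = 13 + 21.97 = 34.97 cmH2O.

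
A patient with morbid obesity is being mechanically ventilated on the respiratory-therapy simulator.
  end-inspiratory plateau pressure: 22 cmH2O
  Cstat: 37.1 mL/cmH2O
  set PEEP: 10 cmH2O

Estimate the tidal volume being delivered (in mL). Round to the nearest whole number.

445

Vt = Cstat × (Pplat − PEEP) = 37.1 × (22 − 10) = 37.1 × 12.0 = 445.2 mL.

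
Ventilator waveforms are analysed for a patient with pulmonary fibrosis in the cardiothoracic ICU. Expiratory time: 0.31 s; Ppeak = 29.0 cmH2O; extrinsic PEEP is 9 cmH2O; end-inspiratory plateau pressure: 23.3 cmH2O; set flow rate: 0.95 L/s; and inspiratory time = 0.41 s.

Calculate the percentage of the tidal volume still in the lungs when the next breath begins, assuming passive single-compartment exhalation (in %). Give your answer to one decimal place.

15.0

Vt = flow × Ti = 0.95 L/s × 0.41 s × 1000 mL/L = 389.5 mL.
R = (PIP − Pplat)/V̇ = (29.0 − 23.3) / 0.95 = 5.7/0.95 = 6.0 cmH2O·s/L.
C = Vt/(Pplat − PEEP) = 389.5 / (23.3 − 9) = 389.5/14.3 = 27.238 mL/cmH2O.
τ = R × C = 6.0 × 0.02724 L/cmH2O = 0.1634 s.
Fraction remaining at end-expiration = e^(−Te/τ) = e^(−0.31/0.1634) = 0.15 → 15.0%.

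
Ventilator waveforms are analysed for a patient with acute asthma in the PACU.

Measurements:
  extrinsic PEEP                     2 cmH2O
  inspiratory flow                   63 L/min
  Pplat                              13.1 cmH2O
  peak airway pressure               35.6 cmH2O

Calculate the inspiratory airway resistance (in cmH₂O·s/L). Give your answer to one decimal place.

Flow: 63 L/min ÷ 60 = 1.05 L/s.
Raw = (PIP − Pplat) / flow = (35.6 − 13.1) / 1.05 = 22.5 / 1.05 = 21.429 cmH2O·s/L.

21.4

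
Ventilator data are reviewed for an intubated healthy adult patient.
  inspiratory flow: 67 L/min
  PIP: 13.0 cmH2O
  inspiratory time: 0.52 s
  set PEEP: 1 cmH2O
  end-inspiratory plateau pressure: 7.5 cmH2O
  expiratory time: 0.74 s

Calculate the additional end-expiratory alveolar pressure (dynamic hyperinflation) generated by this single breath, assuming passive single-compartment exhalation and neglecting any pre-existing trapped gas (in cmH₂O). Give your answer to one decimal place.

Flow: 67 L/min ÷ 60 = 1.1167 L/s.
Vt = flow × Ti = 1.1167 L/s × 0.52 s × 1000 mL/L = 580.68 mL.
R = (PIP − Pplat)/V̇ = (13.0 − 7.5) / 1.1167 = 5.5/1.1167 = 4.925 cmH2O·s/L.
C = Vt/(Pplat − PEEP) = 580.68 / (7.5 − 1) = 580.68/6.5 = 89.335 mL/cmH2O.
τ = R × C = 4.925 × 0.08934 L/cmH2O = 0.44 s.
Fraction remaining = e^(−Te/τ) = e^(−0.74/0.44) = 0.186; trapped volume = 580.68 × 0.186 = 108.01 mL.
Additional alveolar pressure from trapping ≈ V_trapped / C = 108.01 / 89.335 = 1.209 cmH2O.

1.2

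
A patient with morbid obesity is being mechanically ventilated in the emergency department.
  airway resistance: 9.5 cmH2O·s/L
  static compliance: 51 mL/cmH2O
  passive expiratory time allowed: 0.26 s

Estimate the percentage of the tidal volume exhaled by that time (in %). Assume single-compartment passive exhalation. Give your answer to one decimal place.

41.5

τ = R × C = 9.5 × 51 mL/cmH2O = 9.5 × 0.051 L/cmH2O = 0.4845 s.
Passive exhalation: V(t)/V₀ = e^(−t/τ) = e^(−0.26/0.4845) = 0.5847.
Fraction exhaled = 1 − 0.5847 = 0.4153 → 41.53%.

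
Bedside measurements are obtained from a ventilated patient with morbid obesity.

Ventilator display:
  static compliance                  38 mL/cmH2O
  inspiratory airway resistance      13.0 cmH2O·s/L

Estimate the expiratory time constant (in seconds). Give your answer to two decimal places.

τ = R × C = 13.0 × 38 mL/cmH2O = 13.0 × 0.038 L/cmH2O = 0.494 s.

0.49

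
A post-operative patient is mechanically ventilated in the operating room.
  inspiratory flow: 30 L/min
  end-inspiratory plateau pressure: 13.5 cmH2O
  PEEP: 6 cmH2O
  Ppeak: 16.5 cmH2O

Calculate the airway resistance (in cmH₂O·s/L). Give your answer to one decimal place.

Flow: 30 L/min ÷ 60 = 0.5 L/s.
Raw = (PIP − Pplat) / flow = (16.5 − 13.5) / 0.5 = 3.0 / 0.5 = 6.0 cmH2O·s/L.

6.0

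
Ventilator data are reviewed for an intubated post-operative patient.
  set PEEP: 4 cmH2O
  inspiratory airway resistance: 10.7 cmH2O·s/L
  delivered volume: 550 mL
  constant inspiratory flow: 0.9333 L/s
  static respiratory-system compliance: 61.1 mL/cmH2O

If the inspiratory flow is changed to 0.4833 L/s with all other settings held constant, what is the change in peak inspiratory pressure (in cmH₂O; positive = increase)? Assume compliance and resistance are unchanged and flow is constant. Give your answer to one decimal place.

PIP = Vt/C + R·V̇ + PEEP (constant-flow equation of motion).
Only the resistive term changes: ΔPIP = R × ΔV̇ = 10.7 × (0.4833 − 0.9333) = 10.7 × -0.45 = -4.815 cmH2O.

-4.8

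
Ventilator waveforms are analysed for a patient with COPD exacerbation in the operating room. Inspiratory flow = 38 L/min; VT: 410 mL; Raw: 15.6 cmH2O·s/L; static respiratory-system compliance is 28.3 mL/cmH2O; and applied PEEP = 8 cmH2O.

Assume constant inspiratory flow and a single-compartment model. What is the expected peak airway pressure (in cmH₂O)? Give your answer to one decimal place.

32.4

Flow: 38 L/min ÷ 60 = 0.6333 L/s.
Equation of motion (constant flow): PIP = Vt/C + R·V̇ + PEEP.
PIP = 410/28.3 + 15.6×0.6333 + 8 = 14.488 + 9.879 + 8 = 32.367 cmH2O.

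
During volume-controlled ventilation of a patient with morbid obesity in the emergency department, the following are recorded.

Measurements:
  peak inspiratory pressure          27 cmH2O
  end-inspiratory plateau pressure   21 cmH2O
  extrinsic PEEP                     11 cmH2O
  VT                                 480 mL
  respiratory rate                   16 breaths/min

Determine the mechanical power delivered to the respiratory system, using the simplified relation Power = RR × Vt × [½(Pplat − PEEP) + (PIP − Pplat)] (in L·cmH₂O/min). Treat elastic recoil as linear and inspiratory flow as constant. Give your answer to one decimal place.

Per-breath work = Vt × [½(Pplat−PEEP) + (PIP−Pplat)] = 0.480 × [0.5×10.0 + 6.0] = 0.480 × 11.0 = 5.28 L·cmH2O.
Power = 16 × 5.28 = 84.48 L·cmH2O/min.

84.5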